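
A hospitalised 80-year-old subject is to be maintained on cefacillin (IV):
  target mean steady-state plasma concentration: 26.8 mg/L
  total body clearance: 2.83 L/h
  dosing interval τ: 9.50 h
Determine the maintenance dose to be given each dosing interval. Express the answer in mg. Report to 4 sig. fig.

720.5 mg

At steady state, Dose/τ = Css × CL.
Dose = Css × CL × τ = 26.8 × 2.830 × 9.50 = 720.5 mg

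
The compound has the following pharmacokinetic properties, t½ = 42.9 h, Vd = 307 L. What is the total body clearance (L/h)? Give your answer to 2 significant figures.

k = ln2 / t½ = 0.693147 / 42.9 = 0.01616 h⁻¹
CL = k × Vd = 0.01616 × 307 = 4.961 L/h

5.0 L/h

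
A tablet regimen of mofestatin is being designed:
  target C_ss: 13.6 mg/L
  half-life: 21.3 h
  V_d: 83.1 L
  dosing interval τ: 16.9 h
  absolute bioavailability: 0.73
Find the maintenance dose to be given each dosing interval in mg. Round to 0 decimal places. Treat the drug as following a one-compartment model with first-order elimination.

851 mg

k = ln2 / t½ = 0.693147 / 21.3 = 0.03254 h⁻¹
CL = k × Vd = 0.03254 × 83.1 = 2.704 L/h
At steady state, F × (Dose/τ) = Css × CL.
Dose = Css × CL × τ / F = 13.6 × 2.704 × 16.9 / 0.73 = 851.4 mg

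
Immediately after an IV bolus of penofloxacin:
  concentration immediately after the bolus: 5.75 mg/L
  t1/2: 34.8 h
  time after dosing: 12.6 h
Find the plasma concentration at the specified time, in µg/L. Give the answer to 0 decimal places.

4474 µg/L

k = ln2 / t½ = 0.693147 / 34.8 = 0.01992 h⁻¹
C = C₀ · e^(−k·t) = 5.750 × e^(−0.01992 × 12.6)
  = 5.750 × 0.7780 = 4.474 mg/L
Convert: 4.474 mg/L × 1000 = 4474 µg/L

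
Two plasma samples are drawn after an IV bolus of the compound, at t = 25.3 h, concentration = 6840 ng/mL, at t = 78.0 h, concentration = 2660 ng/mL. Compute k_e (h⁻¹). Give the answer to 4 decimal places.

0.0179 h⁻¹

k = ln(C₁/C₂) / (t₂ − t₁) = ln(6840/2660) / (78.0 − 25.3)
  = 0.9445 / 52.70 = 0.01792 h⁻¹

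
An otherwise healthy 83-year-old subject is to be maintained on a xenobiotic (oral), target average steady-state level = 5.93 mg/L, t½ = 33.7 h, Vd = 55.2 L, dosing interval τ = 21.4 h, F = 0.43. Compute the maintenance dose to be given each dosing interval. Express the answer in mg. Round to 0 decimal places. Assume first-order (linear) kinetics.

335 mg

k = ln2 / t½ = 0.693147 / 33.7 = 0.02057 h⁻¹
CL = k × Vd = 0.02057 × 55.2 = 1.135 L/h
At steady state, F × (Dose/τ) = Css × CL.
Dose = Css × CL × τ / F = 5.93 × 1.135 × 21.4 / 0.43 = 335.0 mg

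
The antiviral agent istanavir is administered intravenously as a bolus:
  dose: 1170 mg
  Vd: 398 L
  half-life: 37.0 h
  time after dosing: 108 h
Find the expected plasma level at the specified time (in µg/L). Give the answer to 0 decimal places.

389 µg/L

C₀ = Dose / Vd = 1170 / 398 = 2.940 mg/L
k = ln2 / t½ = 0.693147 / 37.0 = 0.01873 h⁻¹
C = C₀ · e^(−k·t) = 2.940 × e^(−0.01873 × 108)
  = 2.940 × 0.1323 = 0.3890 mg/L
Convert: 0.3890 mg/L × 1000 = 389.0 µg/L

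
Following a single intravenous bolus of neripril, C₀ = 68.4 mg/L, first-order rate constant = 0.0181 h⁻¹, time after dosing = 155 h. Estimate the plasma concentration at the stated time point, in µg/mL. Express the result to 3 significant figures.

C = C₀ · e^(−k·t) = 68.40 × e^(−0.01810 × 155)
  = 68.40 × 0.06048 = 4.137 mg/L
(4.137 mg/L = 4.137 µg/mL)

4.14 µg/mL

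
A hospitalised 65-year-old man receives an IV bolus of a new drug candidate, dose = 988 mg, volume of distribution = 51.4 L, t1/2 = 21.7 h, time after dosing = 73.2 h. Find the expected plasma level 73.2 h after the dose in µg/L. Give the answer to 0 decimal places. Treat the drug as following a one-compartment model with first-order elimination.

1855 µg/L

C₀ = Dose / Vd = 988.0 / 51.4 = 19.22 mg/L
k = ln2 / t½ = 0.693147 / 21.7 = 0.03194 h⁻¹
C = C₀ · e^(−k·t) = 19.22 × e^(−0.03194 × 73.2)
  = 19.22 × 0.09652 = 1.855 mg/L
Convert: 1.855 mg/L × 1000 = 1855 µg/L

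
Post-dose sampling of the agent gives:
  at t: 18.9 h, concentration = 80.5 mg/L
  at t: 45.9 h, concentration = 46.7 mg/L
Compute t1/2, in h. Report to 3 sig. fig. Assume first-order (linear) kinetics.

34.4 h

k = ln(C₁/C₂) / (t₂ − t₁) = ln(80.5/46.7) / (45.9 − 18.9)
  = 0.5445 / 27.00 = 0.02017 h⁻¹
t½ = ln2 / k = 0.693147 / 0.02017 = 34.37 h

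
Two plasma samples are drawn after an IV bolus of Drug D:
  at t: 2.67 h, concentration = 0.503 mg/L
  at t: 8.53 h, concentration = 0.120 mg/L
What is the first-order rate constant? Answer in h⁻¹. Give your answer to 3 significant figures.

k = ln(C₁/C₂) / (t₂ − t₁) = ln(0.503/0.120) / (8.53 − 2.67)
  = 1.433 / 5.860 = 0.2445 h⁻¹

0.245 h⁻¹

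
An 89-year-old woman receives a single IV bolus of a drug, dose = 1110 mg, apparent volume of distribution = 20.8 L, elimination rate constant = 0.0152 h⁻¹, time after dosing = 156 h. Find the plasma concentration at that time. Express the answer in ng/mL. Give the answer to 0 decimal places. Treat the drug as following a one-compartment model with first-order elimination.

C₀ = Dose / Vd = 1110 / 20.8 = 53.37 mg/L
C = C₀ · e^(−k·t) = 53.37 × e^(−0.01520 × 156)
  = 53.37 × 0.09337 = 4.983 mg/L
Convert: 4.983 mg/L × 1000 = 4983 ng/mL

4983 ng/mL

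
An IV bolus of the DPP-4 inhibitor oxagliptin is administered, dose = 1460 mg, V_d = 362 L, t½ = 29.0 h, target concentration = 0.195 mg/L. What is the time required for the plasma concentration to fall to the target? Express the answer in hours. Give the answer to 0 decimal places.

127 h

C₀ = Dose / Vd = 1460 / 362 = 4.033 mg/L
k = ln2 / t½ = 0.693147 / 29.0 = 0.02390 h⁻¹
t = ln(C₀ / C) / k = ln(4.033 / 0.195) / 0.02390
  = ln(20.68) / 0.02390 = 3.029 / 0.02390 = 126.7 h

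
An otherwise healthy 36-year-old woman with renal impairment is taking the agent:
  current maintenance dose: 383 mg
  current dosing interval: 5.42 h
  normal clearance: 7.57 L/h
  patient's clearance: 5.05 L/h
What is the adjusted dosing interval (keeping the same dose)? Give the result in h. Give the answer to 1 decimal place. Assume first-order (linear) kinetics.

To keep the same average steady-state level, dosing rate must scale with clearance.
CL ratio = 5.05 / 7.57 = 0.6671
New interval (same dose) = 5.42 / 0.6671 = 8.125 h

8.1 h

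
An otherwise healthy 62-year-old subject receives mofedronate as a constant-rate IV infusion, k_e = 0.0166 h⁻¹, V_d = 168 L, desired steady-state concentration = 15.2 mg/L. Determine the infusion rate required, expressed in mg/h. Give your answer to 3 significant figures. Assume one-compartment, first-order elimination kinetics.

CL = k × Vd = 0.01660 × 168 = 2.789 L/h
At steady state, infusion rate R₀ = Css × CL = 15.2 × 2.789 = 42.39 mg/h

42.4 mg/h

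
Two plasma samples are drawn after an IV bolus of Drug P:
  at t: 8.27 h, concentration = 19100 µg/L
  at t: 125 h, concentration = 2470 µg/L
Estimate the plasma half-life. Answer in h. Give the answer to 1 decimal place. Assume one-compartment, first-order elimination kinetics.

k = ln(C₁/C₂) / (t₂ − t₁) = ln(19100/2470) / (125 − 8.27)
  = 2.045 / 116.7 = 0.01752 h⁻¹
t½ = ln2 / k = 0.693147 / 0.01752 = 39.56 h

39.6 h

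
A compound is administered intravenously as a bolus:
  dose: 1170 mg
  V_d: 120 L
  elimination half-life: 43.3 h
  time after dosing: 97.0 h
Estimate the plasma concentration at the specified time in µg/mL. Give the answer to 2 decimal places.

C₀ = Dose / Vd = 1170 / 120 = 9.750 mg/L
k = ln2 / t½ = 0.693147 / 43.3 = 0.01601 h⁻¹
C = C₀ · e^(−k·t) = 9.750 × e^(−0.01601 × 97.0)
  = 9.750 × 0.2116 = 2.063 mg/L
(2.063 mg/L = 2.063 µg/mL)

2.06 µg/mL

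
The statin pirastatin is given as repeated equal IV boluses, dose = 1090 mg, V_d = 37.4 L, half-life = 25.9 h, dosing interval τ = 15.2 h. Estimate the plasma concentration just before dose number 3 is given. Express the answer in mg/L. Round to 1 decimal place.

C₀ per dose = Dose / Vd = 1090 / 37.4 = 29.14 mg/L
k = ln2 / t½ = 0.693147 / 25.9 = 0.02676 h⁻¹
Fraction remaining after one interval: r = e^(−kτ) = e^(−0.02676 × 15.2) = 0.6658
Before dose 3, 2 doses have been given (aged 1τ, 2τ).
C_trough = C₀ × (r + r²) = 29.14 × (0.6658 + 0.4433) = 32.32 mg/L

32.3 mg/L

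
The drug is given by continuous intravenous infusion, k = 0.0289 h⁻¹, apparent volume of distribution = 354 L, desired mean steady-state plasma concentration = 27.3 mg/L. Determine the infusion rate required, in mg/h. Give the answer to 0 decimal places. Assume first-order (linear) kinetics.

279 mg/h

CL = k × Vd = 0.02890 × 354 = 10.23 L/h
At steady state, infusion rate R₀ = Css × CL = 27.3 × 10.23 = 279.3 mg/h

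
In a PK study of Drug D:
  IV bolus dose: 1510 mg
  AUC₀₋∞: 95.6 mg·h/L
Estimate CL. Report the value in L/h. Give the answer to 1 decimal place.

15.8 L/h

CL = Dose / AUC = 1510 / 95.6 = 15.79 L/h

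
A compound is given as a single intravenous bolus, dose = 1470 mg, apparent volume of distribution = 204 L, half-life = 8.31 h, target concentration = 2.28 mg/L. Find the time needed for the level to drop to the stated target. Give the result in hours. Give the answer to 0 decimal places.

C₀ = Dose / Vd = 1470 / 204 = 7.206 mg/L
k = ln2 / t½ = 0.693147 / 8.31 = 0.08341 h⁻¹
t = ln(C₀ / C) / k = ln(7.206 / 2.28) / 0.08341
  = ln(3.161) / 0.08341 = 1.151 / 0.08341 = 13.80 h

14 h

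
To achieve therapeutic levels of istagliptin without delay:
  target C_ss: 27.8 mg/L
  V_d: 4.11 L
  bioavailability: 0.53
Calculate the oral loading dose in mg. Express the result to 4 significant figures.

215.6 mg

LD = Css × Vd / F = 27.8 × 4.11 / 0.53 = 215.6 mg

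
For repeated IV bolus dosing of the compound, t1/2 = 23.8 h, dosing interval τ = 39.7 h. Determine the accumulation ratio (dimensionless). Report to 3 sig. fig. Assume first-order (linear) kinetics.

1.46

k = ln2 / t½ = 0.693147 / 23.8 = 0.02912 h⁻¹
e^(−kτ) = e^(−0.02912 × 39.7) = 0.3147
Accumulation ratio R = 1 / (1 − e^(−kτ)) = 1 / (1 − 0.3147) = 1.459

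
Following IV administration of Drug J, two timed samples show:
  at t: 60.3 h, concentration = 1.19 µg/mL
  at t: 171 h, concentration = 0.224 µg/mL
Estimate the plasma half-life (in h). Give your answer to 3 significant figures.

45.9 h

k = ln(C₁/C₂) / (t₂ − t₁) = ln(1.19/0.224) / (171 − 60.3)
  = 1.670 / 110.7 = 0.01509 h⁻¹
t½ = ln2 / k = 0.693147 / 0.01509 = 45.93 h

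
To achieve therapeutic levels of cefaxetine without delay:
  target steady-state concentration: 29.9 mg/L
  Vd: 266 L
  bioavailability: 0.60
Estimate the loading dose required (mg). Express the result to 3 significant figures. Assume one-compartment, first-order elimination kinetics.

LD = Css × Vd / F = 29.9 × 266 / 0.60 = 13260 mg

13300 mg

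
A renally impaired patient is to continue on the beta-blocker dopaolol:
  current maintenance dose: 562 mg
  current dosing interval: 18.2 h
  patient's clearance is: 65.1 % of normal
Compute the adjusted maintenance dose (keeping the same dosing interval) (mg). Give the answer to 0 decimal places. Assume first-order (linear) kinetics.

To keep the same average steady-state level, dosing rate must scale with clearance.
CL ratio = 65.1 / 100 = 0.6510
New dose (same interval) = 562 × 0.6510 = 365.9 mg

366 mg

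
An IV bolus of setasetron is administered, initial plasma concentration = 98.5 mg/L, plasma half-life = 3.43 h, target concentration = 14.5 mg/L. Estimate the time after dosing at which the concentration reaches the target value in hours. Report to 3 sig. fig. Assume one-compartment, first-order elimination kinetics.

9.48 h

k = ln2 / t½ = 0.693147 / 3.43 = 0.2021 h⁻¹
t = ln(C₀ / C) / k = ln(98.50 / 14.5) / 0.2021
  = ln(6.793) / 0.2021 = 1.916 / 0.2021 = 9.480 h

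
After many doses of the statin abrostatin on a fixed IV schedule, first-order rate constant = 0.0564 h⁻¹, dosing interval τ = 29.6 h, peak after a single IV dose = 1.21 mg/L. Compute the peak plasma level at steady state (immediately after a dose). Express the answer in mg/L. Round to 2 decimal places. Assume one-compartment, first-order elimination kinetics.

1.49 mg/L

e^(−kτ) = e^(−0.05640 × 29.6) = 0.1884
Accumulation ratio R = 1 / (1 − e^(−kτ)) = 1 / (1 − 0.1884) = 1.232
Steady-state peak = C₀ × R = 1.21 × 1.232 = 1.491 mg/L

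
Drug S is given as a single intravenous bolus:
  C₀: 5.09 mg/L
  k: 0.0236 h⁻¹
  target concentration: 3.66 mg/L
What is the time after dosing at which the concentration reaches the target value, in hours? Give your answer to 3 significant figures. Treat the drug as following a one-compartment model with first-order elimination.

14.0 h

t = ln(C₀ / C) / k = ln(5.090 / 3.66) / 0.02360
  = ln(1.391) / 0.02360 = 0.3300 / 0.02360 = 13.98 h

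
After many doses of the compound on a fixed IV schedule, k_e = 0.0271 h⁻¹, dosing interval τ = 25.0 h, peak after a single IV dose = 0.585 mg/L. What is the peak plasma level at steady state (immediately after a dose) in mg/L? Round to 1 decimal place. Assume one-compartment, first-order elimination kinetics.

e^(−kτ) = e^(−0.02710 × 25.0) = 0.5079
Accumulation ratio R = 1 / (1 − e^(−kτ)) = 1 / (1 − 0.5079) = 2.032
Steady-state peak = C₀ × R = 0.585 × 2.032 = 1.189 mg/L

1.2 mg/L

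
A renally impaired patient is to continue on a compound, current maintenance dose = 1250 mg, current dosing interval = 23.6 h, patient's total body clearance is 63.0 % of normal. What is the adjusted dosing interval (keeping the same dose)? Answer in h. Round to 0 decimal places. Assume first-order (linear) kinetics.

To keep the same average steady-state level, dosing rate must scale with clearance.
CL ratio = 63.0 / 100 = 0.6300
New interval (same dose) = 23.6 / 0.6300 = 37.46 h

37 h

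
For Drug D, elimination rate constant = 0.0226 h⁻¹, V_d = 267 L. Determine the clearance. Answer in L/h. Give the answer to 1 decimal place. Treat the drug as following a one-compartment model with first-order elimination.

CL = k × Vd = 0.0226 × 267 = 6.034 L/h

6.0 L/h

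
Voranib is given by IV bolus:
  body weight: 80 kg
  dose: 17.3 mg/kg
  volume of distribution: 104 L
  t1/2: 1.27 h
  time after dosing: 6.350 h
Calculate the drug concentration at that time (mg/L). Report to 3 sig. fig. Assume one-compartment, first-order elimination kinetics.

0.416 mg/L

Total dose = 17.3 × 80 = 1384 mg
C₀ = Dose / Vd = 1384 / 104 = 13.31 mg/L
k = ln2 / t½ = 0.693147 / 1.27 = 0.5458 h⁻¹
t / t½ = 6.350 / 1.27 = 5 half-lives
C = C₀ × (1/2)^5 = 13.31 × 0.03125 = 0.4159 mg/L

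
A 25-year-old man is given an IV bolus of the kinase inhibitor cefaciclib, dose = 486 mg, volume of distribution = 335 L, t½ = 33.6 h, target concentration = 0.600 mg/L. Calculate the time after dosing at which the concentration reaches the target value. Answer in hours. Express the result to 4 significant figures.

C₀ = Dose / Vd = 486.0 / 335 = 1.451 mg/L
k = ln2 / t½ = 0.693147 / 33.6 = 0.02063 h⁻¹
t = ln(C₀ / C) / k = ln(1.451 / 0.600) / 0.02063
  = ln(2.418) / 0.02063 = 0.8829 / 0.02063 = 42.80 h

42.80 h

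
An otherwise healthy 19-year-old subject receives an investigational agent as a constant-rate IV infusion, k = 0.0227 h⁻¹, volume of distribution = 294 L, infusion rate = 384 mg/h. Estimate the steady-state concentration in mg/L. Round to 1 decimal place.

CL = k × Vd = 0.02270 × 294 = 6.674 L/h
At steady state Css = R₀ / CL = 384 / 6.674 = 57.54 mg/L

57.5 mg/L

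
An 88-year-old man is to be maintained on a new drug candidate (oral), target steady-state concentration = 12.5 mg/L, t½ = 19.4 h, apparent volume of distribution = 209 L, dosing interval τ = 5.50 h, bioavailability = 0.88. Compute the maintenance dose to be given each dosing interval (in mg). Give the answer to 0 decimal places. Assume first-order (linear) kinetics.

k = ln2 / t½ = 0.693147 / 19.4 = 0.03573 h⁻¹
CL = k × Vd = 0.03573 × 209 = 7.468 L/h
At steady state, F × (Dose/τ) = Css × CL.
Dose = Css × CL × τ / F = 12.5 × 7.468 × 5.50 / 0.88 = 583.4 mg

583 mg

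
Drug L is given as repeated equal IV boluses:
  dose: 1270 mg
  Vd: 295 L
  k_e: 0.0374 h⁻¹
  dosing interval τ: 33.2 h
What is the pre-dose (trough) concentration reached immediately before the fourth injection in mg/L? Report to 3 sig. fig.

C₀ per dose = Dose / Vd = 1270 / 295 = 4.305 mg/L
Fraction remaining after one interval: r = e^(−kτ) = e^(−0.03740 × 33.2) = 0.2889
Before dose 4, 3 doses have been given (aged 1τ, 2τ, 3τ).
C_trough = C₀ × (r + r² + … + r^3) = C₀ × r(1−r^3)/(1−r)
        = 4.305 × 0.2889 × (1 − 0.02411) / (1 − 0.2889) = 1.707 mg/L

1.71 mg/L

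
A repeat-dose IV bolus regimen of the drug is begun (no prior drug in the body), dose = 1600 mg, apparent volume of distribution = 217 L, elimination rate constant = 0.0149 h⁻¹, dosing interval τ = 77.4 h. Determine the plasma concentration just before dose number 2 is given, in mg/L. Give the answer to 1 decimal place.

C₀ per dose = Dose / Vd = 1600 / 217 = 7.373 mg/L
Fraction remaining after one interval: r = e^(−kτ) = e^(−0.01490 × 77.4) = 0.3156
Before dose 2, 1 dose has been given (aged 1τ).
C_trough = C₀ × r = 7.373 × 0.3156 = 2.327 mg/L

2.3 mg/L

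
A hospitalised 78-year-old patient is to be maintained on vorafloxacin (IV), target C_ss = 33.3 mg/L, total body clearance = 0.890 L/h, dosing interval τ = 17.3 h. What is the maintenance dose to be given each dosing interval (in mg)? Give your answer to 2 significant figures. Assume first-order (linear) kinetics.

At steady state, Dose/τ = Css × CL.
Dose = Css × CL × τ = 33.3 × 0.8900 × 17.3 = 512.7 mg

510 mg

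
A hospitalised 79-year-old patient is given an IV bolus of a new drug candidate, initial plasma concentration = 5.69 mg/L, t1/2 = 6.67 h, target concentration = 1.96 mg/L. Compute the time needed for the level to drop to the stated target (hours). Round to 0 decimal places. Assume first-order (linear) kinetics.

k = ln2 / t½ = 0.693147 / 6.67 = 0.1039 h⁻¹
t = ln(C₀ / C) / k = ln(5.690 / 1.96) / 0.1039
  = ln(2.903) / 0.1039 = 1.066 / 0.1039 = 10.26 h

10 h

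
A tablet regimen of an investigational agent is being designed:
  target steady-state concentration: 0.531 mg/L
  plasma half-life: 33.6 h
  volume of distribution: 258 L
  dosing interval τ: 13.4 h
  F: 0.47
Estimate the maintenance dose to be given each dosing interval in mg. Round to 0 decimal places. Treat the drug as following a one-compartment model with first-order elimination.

81 mg

k = ln2 / t½ = 0.693147 / 33.6 = 0.02063 h⁻¹
CL = k × Vd = 0.02063 × 258 = 5.323 L/h
At steady state, F × (Dose/τ) = Css × CL.
Dose = Css × CL × τ / F = 0.531 × 5.323 × 13.4 / 0.47 = 80.59 mg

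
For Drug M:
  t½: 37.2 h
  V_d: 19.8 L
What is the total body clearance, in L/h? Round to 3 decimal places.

0.369 L/h

k = ln2 / t½ = 0.693147 / 37.2 = 0.01863 h⁻¹
CL = k × Vd = 0.01863 × 19.8 = 0.3689 L/h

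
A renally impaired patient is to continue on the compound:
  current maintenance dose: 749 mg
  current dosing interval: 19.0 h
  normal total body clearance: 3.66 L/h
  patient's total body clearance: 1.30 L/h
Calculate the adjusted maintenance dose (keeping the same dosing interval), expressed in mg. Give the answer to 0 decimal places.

266 mg

To keep the same average steady-state level, dosing rate must scale with clearance.
CL ratio = 1.30 / 3.66 = 0.3552
New dose (same interval) = 749 × 0.3552 = 266.0 mg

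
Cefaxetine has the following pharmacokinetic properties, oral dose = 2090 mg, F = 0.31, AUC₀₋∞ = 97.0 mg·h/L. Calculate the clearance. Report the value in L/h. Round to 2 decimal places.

6.68 L/h

CL = F·Dose / AUC = 0.31 × 2090 / 97.0 = 6.679 L/h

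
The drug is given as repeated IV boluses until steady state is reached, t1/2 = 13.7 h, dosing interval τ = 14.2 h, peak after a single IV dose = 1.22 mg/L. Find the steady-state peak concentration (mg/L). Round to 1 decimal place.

k = ln2 / t½ = 0.693147 / 13.7 = 0.05059 h⁻¹
e^(−kτ) = e^(−0.05059 × 14.2) = 0.4875
Accumulation ratio R = 1 / (1 − e^(−kτ)) = 1 / (1 − 0.4875) = 1.951
Steady-state peak = C₀ × R = 1.22 × 1.951 = 2.380 mg/L

2.4 mg/L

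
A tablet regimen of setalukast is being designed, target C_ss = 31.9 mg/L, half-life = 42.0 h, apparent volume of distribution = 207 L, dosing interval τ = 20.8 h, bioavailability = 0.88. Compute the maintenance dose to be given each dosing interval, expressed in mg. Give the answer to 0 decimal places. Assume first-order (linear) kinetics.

k = ln2 / t½ = 0.693147 / 42.0 = 0.01650 h⁻¹
CL = k × Vd = 0.01650 × 207 = 3.416 L/h
At steady state, F × (Dose/τ) = Css × CL.
Dose = Css × CL × τ / F = 31.9 × 3.416 × 20.8 / 0.88 = 2576 mg

2576 mg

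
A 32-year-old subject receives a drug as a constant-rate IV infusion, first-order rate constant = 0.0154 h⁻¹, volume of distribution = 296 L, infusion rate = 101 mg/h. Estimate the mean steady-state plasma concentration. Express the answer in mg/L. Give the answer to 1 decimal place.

22.2 mg/L

CL = k × Vd = 0.01540 × 296 = 4.558 L/h
At steady state Css = R₀ / CL = 101 / 4.558 = 22.16 mg/L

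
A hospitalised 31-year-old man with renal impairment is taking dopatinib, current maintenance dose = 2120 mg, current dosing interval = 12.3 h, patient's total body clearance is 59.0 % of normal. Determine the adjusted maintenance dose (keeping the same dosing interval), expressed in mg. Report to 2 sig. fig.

1300 mg

To keep the same average steady-state level, dosing rate must scale with clearance.
CL ratio = 59.0 / 100 = 0.5900
New dose (same interval) = 2120 × 0.5900 = 1251 mg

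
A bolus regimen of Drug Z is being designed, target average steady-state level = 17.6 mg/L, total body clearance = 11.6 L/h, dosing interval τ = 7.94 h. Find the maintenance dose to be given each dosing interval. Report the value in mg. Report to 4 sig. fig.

1621 mg

At steady state, Dose/τ = Css × CL.
Dose = Css × CL × τ = 17.6 × 11.60 × 7.94 = 1621 mg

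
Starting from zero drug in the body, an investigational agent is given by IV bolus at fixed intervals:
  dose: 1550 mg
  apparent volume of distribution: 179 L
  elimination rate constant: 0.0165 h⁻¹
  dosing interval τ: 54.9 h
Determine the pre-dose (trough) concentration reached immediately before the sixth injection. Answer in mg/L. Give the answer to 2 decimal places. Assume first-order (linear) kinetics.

C₀ per dose = Dose / Vd = 1550 / 179 = 8.659 mg/L
Fraction remaining after one interval: r = e^(−kτ) = e^(−0.01650 × 54.9) = 0.4042
Before dose 6, 5 doses have been given (aged 1τ, 2τ, 3τ, 4τ, 5τ).
C_trough = C₀ × (r + r² + … + r^5) = C₀ × r(1−r^5)/(1−r)
        = 8.659 × 0.4042 × (1 − 0.01079) / (1 − 0.4042) = 5.811 mg/L

5.81 mg/L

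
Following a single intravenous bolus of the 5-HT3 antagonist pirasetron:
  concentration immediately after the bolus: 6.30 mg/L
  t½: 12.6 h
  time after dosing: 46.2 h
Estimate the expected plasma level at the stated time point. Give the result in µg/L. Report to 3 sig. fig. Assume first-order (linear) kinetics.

k = ln2 / t½ = 0.693147 / 12.6 = 0.05501 h⁻¹
C = C₀ · e^(−k·t) = 6.300 × e^(−0.05501 × 46.2)
  = 6.300 × 0.07875 = 0.4961 mg/L
Convert: 0.4961 mg/L × 1000 = 496.1 µg/L

496 µg/L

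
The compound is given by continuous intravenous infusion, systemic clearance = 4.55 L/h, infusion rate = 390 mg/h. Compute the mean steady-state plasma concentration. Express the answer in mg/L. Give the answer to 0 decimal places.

86 mg/L

At steady state Css = R₀ / CL = 390 / 4.550 = 85.71 mg/L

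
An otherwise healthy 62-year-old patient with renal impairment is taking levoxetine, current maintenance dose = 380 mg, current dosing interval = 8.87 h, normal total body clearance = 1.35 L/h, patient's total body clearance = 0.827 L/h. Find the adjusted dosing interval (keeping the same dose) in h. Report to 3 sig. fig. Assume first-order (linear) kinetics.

14.5 h

To keep the same average steady-state level, dosing rate must scale with clearance.
CL ratio = 0.827 / 1.35 = 0.6126
New interval (same dose) = 8.87 / 0.6126 = 14.48 h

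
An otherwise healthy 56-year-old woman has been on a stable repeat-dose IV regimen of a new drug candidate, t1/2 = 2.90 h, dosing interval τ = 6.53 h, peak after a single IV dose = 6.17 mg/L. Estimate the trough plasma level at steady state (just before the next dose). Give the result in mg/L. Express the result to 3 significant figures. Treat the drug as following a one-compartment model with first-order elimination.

1.64 mg/L

k = ln2 / t½ = 0.693147 / 2.90 = 0.2390 h⁻¹
e^(−kτ) = e^(−0.2390 × 6.53) = 0.2100
Accumulation ratio R = 1 / (1 − e^(−kτ)) = 1 / (1 − 0.2100) = 1.266
Steady-state trough = C₀ × R × e^(−kτ) = 6.17 × 1.266 × 0.2100 = 1.640 mg/L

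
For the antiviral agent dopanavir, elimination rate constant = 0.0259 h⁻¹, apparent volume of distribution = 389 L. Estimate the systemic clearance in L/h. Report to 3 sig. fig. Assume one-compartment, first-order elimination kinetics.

CL = k × Vd = 0.0259 × 389 = 10.08 L/h

10.1 L/h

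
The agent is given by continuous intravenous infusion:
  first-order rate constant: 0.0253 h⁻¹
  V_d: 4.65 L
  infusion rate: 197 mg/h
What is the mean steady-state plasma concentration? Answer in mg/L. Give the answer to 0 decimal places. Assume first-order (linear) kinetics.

1675 mg/L

CL = k × Vd = 0.02530 × 4.65 = 0.1176 L/h
At steady state Css = R₀ / CL = 197 / 0.1176 = 1675 mg/L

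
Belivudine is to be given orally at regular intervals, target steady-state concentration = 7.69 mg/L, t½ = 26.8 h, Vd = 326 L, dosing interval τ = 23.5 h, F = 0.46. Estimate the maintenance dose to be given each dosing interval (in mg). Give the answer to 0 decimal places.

3312 mg

k = ln2 / t½ = 0.693147 / 26.8 = 0.02586 h⁻¹
CL = k × Vd = 0.02586 × 326 = 8.430 L/h
At steady state, F × (Dose/τ) = Css × CL.
Dose = Css × CL × τ / F = 7.69 × 8.430 × 23.5 / 0.46 = 3312 mg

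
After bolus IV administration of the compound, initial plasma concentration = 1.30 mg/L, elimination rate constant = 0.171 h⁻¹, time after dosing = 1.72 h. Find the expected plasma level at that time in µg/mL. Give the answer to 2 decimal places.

C = C₀ · e^(−k·t) = 1.300 × e^(−0.1710 × 1.72)
  = 1.300 × 0.7452 = 0.9688 mg/L
(0.9688 mg/L = 0.9688 µg/mL)

0.97 µg/mL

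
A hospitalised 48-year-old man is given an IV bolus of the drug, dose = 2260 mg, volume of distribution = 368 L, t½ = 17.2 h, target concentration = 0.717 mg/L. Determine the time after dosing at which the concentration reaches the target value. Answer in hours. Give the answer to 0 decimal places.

C₀ = Dose / Vd = 2260 / 368 = 6.141 mg/L
k = ln2 / t½ = 0.693147 / 17.2 = 0.04030 h⁻¹
t = ln(C₀ / C) / k = ln(6.141 / 0.717) / 0.04030
  = ln(8.565) / 0.04030 = 2.148 / 0.04030 = 53.30 h

53 h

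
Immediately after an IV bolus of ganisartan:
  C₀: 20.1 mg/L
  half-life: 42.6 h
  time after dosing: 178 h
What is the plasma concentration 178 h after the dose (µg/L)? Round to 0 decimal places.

k = ln2 / t½ = 0.693147 / 42.6 = 0.01627 h⁻¹
C = C₀ · e^(−k·t) = 20.10 × e^(−0.01627 × 178)
  = 20.10 × 0.05524 = 1.110 mg/L
Convert: 1.110 mg/L × 1000 = 1110 µg/L

1110 µg/L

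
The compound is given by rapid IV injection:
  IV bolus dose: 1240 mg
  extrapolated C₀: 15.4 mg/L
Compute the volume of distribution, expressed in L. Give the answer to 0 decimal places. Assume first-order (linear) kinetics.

Vd = Dose / C₀ = 1240 / 15.4 = 80.52 L

81 L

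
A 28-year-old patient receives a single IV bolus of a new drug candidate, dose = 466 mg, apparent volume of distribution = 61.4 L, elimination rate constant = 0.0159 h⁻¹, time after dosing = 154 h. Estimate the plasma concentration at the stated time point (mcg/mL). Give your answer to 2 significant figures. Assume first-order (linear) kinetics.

0.66 mcg/mL

C₀ = Dose / Vd = 466.0 / 61.4 = 7.590 mg/L
C = C₀ · e^(−k·t) = 7.590 × e^(−0.01590 × 154)
  = 7.590 × 0.08641 = 0.6559 mg/L
(0.6559 mg/L = 0.6559 mcg/mL)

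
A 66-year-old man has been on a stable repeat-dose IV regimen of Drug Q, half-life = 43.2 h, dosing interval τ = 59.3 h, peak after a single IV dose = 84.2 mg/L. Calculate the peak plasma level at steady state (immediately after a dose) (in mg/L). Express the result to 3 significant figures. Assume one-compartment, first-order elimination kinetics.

k = ln2 / t½ = 0.693147 / 43.2 = 0.01605 h⁻¹
e^(−kτ) = e^(−0.01605 × 59.3) = 0.3861
Accumulation ratio R = 1 / (1 − e^(−kτ)) = 1 / (1 − 0.3861) = 1.629
Steady-state peak = C₀ × R = 84.2 × 1.629 = 137.2 mg/L

137 mg/L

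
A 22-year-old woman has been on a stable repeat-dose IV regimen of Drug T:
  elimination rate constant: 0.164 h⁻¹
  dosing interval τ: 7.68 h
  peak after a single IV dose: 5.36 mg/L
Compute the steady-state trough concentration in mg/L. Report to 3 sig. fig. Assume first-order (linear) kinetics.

e^(−kτ) = e^(−0.1640 × 7.68) = 0.2838
Accumulation ratio R = 1 / (1 − e^(−kτ)) = 1 / (1 − 0.2838) = 1.396
Steady-state trough = C₀ × R × e^(−kτ) = 5.36 × 1.396 × 0.2838 = 2.124 mg/L

2.12 mg/L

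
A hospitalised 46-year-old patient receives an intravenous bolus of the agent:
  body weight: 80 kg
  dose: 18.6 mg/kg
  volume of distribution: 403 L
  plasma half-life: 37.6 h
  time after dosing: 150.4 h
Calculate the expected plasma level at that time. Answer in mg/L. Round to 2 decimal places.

Total dose = 18.6 × 80 = 1488 mg
C₀ = Dose / Vd = 1488 / 403 = 3.692 mg/L
k = ln2 / t½ = 0.693147 / 37.6 = 0.01843 h⁻¹
t / t½ = 150.4 / 37.6 = 4 half-lives
C = C₀ × (1/2)^4 = 3.692 × 0.06250 = 0.2308 mg/L

0.23 mg/L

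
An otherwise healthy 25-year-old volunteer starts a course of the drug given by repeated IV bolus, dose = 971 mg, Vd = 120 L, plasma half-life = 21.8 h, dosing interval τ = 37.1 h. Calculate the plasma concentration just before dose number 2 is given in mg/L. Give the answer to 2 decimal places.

2.49 mg/L

C₀ per dose = Dose / Vd = 971 / 120 = 8.092 mg/L
k = ln2 / t½ = 0.693147 / 21.8 = 0.03180 h⁻¹
Fraction remaining after one interval: r = e^(−kτ) = e^(−0.03180 × 37.1) = 0.3073
Before dose 2, 1 dose has been given (aged 1τ).
C_trough = C₀ × r = 8.092 × 0.3073 = 2.487 mg/L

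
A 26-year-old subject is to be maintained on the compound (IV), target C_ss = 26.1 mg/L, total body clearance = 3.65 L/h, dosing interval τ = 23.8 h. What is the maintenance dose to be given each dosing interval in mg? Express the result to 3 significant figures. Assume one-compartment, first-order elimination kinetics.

At steady state, Dose/τ = Css × CL.
Dose = Css × CL × τ = 26.1 × 3.650 × 23.8 = 2267 mg

2270 mg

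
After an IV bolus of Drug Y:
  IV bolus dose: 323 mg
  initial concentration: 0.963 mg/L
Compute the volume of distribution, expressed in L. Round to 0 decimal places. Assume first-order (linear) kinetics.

335 L

Vd = Dose / C₀ = 323.0 / 0.963 = 335.4 L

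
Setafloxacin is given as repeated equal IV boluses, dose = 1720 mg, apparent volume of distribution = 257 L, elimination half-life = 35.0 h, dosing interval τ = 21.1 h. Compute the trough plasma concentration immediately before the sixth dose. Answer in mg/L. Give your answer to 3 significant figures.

11.3 mg/L

C₀ per dose = Dose / Vd = 1720 / 257 = 6.693 mg/L
k = ln2 / t½ = 0.693147 / 35.0 = 0.01980 h⁻¹
Fraction remaining after one interval: r = e^(−kτ) = e^(−0.01980 × 21.1) = 0.6585
Before dose 6, 5 doses have been given (aged 1τ, 2τ, 3τ, 4τ, 5τ).
C_trough = C₀ × (r + r² + … + r^5) = C₀ × r(1−r^5)/(1−r)
        = 6.693 × 0.6585 × (1 − 0.1238) / (1 − 0.6585) = 11.31 mg/L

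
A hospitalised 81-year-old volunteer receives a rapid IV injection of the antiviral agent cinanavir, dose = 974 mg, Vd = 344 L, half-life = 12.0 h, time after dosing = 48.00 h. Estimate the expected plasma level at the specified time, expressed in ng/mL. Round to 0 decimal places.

177 ng/mL

C₀ = Dose / Vd = 974.0 / 344 = 2.831 mg/L
k = ln2 / t½ = 0.693147 / 12.0 = 0.05776 h⁻¹
t / t½ = 48.00 / 12.0 = 4 half-lives
C = C₀ × (1/2)^4 = 2.831 × 0.06250 = 0.1769 mg/L
Convert: 0.1769 mg/L × 1000 = 176.9 ng/mL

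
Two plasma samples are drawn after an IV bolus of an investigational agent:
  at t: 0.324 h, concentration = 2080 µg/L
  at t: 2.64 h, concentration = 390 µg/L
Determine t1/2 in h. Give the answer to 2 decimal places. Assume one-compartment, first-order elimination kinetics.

k = ln(C₁/C₂) / (t₂ − t₁) = ln(2080/390) / (2.64 − 0.324)
  = 1.674 / 2.316 = 0.7228 h⁻¹
t½ = ln2 / k = 0.693147 / 0.7228 = 0.9590 h

0.96 h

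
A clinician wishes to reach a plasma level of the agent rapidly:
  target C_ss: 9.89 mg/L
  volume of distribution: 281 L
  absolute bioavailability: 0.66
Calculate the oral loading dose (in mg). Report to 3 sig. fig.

4210 mg

LD = Css × Vd / F = 9.89 × 281 / 0.66 = 4211 mg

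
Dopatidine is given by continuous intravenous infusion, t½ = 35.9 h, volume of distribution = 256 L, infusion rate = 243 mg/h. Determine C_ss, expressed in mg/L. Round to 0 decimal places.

49 mg/L

k = ln2 / t½ = 0.693147 / 35.9 = 0.01931 h⁻¹
CL = k × Vd = 0.01931 × 256 = 4.943 L/h
At steady state Css = R₀ / CL = 243 / 4.943 = 49.16 mg/L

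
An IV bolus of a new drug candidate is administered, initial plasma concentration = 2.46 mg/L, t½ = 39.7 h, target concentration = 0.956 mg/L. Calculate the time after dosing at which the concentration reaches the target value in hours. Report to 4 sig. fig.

k = ln2 / t½ = 0.693147 / 39.7 = 0.01746 h⁻¹
t = ln(C₀ / C) / k = ln(2.460 / 0.956) / 0.01746
  = ln(2.573) / 0.01746 = 0.9451 / 0.01746 = 54.13 h

54.13 h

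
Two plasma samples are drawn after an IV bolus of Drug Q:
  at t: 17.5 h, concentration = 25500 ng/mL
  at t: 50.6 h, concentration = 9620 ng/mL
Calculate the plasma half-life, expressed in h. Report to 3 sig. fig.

k = ln(C₁/C₂) / (t₂ − t₁) = ln(25500/9620) / (50.6 − 17.5)
  = 0.9748 / 33.10 = 0.02945 h⁻¹
t½ = ln2 / k = 0.693147 / 0.02945 = 23.54 h

23.5 h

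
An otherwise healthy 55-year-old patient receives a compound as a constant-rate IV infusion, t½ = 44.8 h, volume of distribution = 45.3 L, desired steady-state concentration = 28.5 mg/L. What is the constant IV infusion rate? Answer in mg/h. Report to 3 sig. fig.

k = ln2 / t½ = 0.693147 / 44.8 = 0.01547 h⁻¹
CL = k × Vd = 0.01547 × 45.3 = 0.7008 L/h
At steady state, infusion rate R₀ = Css × CL = 28.5 × 0.7008 = 19.97 mg/h

20.0 mg/h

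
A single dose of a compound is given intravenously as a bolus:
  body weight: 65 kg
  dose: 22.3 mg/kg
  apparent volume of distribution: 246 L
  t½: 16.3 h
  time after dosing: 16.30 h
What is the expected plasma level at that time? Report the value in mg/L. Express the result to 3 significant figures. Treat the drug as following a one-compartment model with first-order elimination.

2.95 mg/L

Total dose = 22.3 × 65 = 1450 mg
C₀ = Dose / Vd = 1450 / 246 = 5.894 mg/L
k = ln2 / t½ = 0.693147 / 16.3 = 0.04252 h⁻¹
t / t½ = 16.30 / 16.3 = 1 half-lives
C = C₀ × (1/2)^1 = 5.894 × 0.5000 = 2.947 mg/L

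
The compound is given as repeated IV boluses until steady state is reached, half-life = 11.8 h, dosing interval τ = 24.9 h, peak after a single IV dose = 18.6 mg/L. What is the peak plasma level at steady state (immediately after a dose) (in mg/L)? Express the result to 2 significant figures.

24 mg/L

k = ln2 / t½ = 0.693147 / 11.8 = 0.05874 h⁻¹
e^(−kτ) = e^(−0.05874 × 24.9) = 0.2316
Accumulation ratio R = 1 / (1 − e^(−kτ)) = 1 / (1 − 0.2316) = 1.301
Steady-state peak = C₀ × R = 18.6 × 1.301 = 24.20 mg/L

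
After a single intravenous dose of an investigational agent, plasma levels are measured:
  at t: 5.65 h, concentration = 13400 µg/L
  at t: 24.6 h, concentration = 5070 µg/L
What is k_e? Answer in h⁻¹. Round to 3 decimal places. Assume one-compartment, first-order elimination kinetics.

k = ln(C₁/C₂) / (t₂ − t₁) = ln(13400/5070) / (24.6 − 5.65)
  = 0.9719 / 18.95 = 0.05129 h⁻¹

0.051 h⁻¹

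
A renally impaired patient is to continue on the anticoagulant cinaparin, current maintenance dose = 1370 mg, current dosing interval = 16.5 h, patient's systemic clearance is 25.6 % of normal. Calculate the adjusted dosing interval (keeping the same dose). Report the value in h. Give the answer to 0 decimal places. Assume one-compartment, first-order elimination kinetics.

To keep the same average steady-state level, dosing rate must scale with clearance.
CL ratio = 25.6 / 100 = 0.2560
New interval (same dose) = 16.5 / 0.2560 = 64.45 h

64 h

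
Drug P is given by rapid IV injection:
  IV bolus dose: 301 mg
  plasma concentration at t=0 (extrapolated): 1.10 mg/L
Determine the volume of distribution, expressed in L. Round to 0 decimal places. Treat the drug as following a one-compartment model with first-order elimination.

Vd = Dose / C₀ = 301.0 / 1.10 = 273.6 L

274 L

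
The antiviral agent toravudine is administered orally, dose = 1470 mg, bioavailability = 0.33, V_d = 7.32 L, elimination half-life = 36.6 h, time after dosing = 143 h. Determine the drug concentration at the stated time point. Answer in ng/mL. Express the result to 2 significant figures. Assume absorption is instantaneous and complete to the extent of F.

Amount reaching circulation = F × Dose = 0.33 × 1470 = 485.1 mg
C₀ = F·Dose / Vd = 485.1 / 7.32 = 66.27 mg/L
k = ln2 / t½ = 0.693147 / 36.6 = 0.01894 h⁻¹
C = C₀ · e^(−k·t) = 66.27 × e^(−0.01894 × 143)
  = 66.27 × 0.06664 = 4.416 mg/L
Convert: 4.416 mg/L × 1000 = 4416 ng/mL

4400 ng/mL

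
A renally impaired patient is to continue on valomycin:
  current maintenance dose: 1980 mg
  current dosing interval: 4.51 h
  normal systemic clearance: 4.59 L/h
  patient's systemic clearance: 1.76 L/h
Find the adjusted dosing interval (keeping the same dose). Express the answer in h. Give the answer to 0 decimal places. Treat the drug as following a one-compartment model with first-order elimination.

12 h

To keep the same average steady-state level, dosing rate must scale with clearance.
CL ratio = 1.76 / 4.59 = 0.3834
New interval (same dose) = 4.51 / 0.3834 = 11.76 h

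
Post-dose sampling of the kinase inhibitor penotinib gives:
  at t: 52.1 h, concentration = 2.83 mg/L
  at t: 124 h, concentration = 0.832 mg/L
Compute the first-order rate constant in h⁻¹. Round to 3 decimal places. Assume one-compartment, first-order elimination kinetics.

k = ln(C₁/C₂) / (t₂ − t₁) = ln(2.83/0.832) / (124 − 52.1)
  = 1.224 / 71.90 = 0.01702 h⁻¹

0.017 h⁻¹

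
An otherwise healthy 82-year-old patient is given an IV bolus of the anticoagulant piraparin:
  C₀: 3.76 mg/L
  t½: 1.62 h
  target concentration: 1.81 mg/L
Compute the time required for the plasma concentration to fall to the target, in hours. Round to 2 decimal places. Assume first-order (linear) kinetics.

1.71 h

k = ln2 / t½ = 0.693147 / 1.62 = 0.4279 h⁻¹
t = ln(C₀ / C) / k = ln(3.760 / 1.81) / 0.4279
  = ln(2.077) / 0.4279 = 0.7309 / 0.4279 = 1.708 h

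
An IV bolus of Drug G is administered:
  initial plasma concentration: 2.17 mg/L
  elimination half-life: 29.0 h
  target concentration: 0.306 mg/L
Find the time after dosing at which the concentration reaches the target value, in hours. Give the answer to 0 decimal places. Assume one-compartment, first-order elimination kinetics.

82 h

k = ln2 / t½ = 0.693147 / 29.0 = 0.02390 h⁻¹
t = ln(C₀ / C) / k = ln(2.170 / 0.306) / 0.02390
  = ln(7.092) / 0.02390 = 1.959 / 0.02390 = 81.97 h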